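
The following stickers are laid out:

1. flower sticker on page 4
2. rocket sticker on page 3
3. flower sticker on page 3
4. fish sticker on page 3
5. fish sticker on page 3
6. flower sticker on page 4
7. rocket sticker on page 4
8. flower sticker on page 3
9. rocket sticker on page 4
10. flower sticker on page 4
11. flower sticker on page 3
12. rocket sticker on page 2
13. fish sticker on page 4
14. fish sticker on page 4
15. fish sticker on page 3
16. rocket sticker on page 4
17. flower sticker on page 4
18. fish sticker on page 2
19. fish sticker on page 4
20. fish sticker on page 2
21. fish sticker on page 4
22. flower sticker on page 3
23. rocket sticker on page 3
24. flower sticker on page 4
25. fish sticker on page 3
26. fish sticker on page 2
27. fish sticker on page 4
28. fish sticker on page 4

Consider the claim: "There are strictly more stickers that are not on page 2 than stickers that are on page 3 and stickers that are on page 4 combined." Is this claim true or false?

False

|stickers that are not on page 2| = 24.
stickers on page 3: 10; stickers on page 4: 14; combined: 10 + 14 = 24.
The claim requires 24 > 24, which does not hold.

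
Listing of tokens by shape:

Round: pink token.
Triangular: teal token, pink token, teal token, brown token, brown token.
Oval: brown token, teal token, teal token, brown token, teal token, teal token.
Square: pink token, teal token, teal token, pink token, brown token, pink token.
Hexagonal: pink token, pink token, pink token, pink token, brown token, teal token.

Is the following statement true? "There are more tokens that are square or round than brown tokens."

True

|tokens that are square or round| = 7.
|brown tokens| = 6.
The claim requires 7 > 6, which holds.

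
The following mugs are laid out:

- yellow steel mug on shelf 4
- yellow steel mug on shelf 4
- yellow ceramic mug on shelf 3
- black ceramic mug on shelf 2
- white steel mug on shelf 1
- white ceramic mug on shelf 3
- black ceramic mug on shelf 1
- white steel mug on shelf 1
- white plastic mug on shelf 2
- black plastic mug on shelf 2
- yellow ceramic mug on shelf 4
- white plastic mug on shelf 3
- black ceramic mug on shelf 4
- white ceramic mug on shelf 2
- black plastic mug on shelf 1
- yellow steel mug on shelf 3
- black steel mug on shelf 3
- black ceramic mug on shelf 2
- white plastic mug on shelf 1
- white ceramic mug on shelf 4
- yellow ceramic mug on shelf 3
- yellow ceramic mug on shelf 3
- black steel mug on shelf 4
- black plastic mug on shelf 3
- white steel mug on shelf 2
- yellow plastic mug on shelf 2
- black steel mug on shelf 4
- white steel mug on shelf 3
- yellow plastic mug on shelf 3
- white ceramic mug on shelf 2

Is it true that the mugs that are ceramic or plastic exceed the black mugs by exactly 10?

mugs that are ceramic or plastic: 20.
black mugs: 10.
The claim requires 20 − 10 (= 10) to equal 10, which holds.

True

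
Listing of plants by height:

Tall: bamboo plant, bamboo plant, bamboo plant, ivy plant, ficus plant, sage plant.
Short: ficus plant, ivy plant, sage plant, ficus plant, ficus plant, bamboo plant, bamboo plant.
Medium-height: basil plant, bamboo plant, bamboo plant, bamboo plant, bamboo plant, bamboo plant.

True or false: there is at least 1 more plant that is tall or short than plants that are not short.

|plants that are tall or short| = 13.
|plants that are not short| = 12.
The claim requires 13 − 12 = 1 ≥ 1, which holds.

True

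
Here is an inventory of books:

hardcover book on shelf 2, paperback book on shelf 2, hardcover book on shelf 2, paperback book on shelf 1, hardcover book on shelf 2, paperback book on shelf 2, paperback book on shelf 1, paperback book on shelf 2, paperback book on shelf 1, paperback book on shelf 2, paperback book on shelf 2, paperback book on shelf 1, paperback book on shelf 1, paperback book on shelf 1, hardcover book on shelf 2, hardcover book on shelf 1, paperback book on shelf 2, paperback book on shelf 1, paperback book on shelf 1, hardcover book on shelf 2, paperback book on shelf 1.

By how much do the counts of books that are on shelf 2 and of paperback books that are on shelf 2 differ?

5

books on shelf 2: 11. paperback books on shelf 2: 6.
|11 − 6| = 11 − 6 = 5.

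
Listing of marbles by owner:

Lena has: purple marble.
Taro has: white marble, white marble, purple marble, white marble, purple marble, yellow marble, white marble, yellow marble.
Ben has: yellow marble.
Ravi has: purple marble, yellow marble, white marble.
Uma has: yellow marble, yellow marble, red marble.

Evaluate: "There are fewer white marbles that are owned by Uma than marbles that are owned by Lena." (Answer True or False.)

|white marbles owned by Uma| = 0.
|marbles owned by Lena| = 1.
The claim requires 0 < 1, which holds.

True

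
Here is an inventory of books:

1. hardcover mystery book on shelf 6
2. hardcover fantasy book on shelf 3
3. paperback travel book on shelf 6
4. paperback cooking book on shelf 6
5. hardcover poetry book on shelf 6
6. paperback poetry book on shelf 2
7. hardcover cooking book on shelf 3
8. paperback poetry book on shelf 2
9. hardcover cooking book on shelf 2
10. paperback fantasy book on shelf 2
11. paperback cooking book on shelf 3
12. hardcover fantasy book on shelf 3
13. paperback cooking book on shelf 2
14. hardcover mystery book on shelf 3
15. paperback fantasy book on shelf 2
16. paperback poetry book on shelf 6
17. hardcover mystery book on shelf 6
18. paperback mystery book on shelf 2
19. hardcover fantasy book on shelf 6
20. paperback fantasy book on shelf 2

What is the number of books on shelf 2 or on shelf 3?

13

on shelf 2: 8; on shelf 3: 5; together 8 + 5 = 13.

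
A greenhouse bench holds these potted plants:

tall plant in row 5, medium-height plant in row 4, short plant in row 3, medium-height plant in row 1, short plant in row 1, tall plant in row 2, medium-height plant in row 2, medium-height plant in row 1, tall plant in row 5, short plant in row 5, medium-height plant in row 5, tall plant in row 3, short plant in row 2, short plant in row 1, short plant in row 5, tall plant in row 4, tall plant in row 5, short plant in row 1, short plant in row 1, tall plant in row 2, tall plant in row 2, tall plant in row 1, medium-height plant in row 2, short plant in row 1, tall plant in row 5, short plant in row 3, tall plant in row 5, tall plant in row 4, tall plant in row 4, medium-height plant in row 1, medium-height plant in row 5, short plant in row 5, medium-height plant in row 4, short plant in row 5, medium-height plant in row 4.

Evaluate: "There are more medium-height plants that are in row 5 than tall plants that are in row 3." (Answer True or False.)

True

There are 2 medium-height plants in row 5.
There is 1 tall plant in row 3.
The claim requires 2 > 1, which holds.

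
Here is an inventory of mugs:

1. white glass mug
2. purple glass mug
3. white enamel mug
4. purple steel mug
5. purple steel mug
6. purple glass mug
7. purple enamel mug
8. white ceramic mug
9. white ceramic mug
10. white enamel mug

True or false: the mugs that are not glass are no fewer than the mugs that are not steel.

There are 7 mugs that are not glass.
There are 8 mugs that are not steel.
The claim requires 7 ≥ 8, which does not hold.

False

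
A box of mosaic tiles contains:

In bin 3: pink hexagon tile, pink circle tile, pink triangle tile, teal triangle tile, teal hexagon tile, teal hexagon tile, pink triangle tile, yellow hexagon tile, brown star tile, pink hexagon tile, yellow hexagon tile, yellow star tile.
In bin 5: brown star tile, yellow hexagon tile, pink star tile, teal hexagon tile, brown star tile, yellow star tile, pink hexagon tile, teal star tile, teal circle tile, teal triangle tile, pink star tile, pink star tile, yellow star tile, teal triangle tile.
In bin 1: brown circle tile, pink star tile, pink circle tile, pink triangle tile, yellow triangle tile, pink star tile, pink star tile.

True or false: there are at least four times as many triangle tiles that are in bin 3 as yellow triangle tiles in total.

False

|triangle tiles in bin 3| = 3.
|yellow triangle tiles| = 1.
The claim requires 3 ≥ 4 × 1 = 4, which does not hold.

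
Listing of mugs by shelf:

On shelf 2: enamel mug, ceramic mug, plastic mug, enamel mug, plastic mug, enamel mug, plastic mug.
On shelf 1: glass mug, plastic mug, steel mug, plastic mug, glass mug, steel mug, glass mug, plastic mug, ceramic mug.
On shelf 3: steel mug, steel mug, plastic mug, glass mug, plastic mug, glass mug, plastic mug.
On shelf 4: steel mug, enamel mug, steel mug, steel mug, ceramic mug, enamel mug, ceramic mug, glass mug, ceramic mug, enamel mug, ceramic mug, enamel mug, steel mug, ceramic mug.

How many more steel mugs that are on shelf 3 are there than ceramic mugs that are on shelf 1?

1

steel mugs on shelf 3: 2.
ceramic mugs on shelf 1: 1.
2 − 1 = 1.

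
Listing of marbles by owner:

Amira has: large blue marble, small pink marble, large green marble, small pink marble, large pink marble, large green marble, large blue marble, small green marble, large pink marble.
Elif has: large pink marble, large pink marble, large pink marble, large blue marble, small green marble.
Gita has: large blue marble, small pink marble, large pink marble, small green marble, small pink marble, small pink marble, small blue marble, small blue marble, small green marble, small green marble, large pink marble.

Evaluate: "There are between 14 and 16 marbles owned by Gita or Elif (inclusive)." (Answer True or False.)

|marbles owned by Gita or Elif| = 16.
The claim requires 14 ≤ 16 ≤ 16, which holds.

True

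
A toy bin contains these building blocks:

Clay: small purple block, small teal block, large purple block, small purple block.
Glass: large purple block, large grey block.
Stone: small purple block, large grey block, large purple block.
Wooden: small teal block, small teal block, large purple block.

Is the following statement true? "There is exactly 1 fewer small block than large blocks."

False

|small blocks| = 6.
|large blocks| = 6.
The claim requires 6 − 6 (= 0) to equal 1, which does not hold.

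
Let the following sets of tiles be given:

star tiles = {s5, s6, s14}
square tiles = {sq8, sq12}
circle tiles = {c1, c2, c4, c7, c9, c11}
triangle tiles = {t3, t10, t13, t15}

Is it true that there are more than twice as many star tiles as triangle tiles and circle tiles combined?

False

|star tiles| = 3.
triangle tiles: 4; circle tiles: 6; combined: 4 + 6 = 10.
The claim requires 3 > 2 × 10 = 20, which does not hold.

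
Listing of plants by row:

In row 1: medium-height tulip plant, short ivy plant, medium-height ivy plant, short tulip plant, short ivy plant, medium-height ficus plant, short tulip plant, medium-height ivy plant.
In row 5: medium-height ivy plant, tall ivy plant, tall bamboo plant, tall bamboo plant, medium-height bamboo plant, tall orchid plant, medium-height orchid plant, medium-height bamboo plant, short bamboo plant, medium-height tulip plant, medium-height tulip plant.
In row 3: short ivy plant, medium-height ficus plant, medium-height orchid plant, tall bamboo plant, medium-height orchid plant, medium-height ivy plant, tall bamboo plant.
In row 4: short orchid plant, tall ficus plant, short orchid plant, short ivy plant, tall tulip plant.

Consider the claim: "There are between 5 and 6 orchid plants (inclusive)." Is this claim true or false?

True

There are 6 orchid plants.
The claim requires 5 ≤ 6 ≤ 6, which holds.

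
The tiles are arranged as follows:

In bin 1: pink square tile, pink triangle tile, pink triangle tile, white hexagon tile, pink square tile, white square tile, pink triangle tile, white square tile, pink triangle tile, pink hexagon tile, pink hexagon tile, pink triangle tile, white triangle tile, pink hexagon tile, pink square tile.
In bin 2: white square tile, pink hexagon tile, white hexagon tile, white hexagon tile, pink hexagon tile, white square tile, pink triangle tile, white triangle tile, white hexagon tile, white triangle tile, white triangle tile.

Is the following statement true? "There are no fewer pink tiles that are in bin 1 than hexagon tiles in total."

|pink tiles in bin 1| = 11.
|hexagon tiles| = 9.
The claim requires 11 ≥ 9, which holds.

True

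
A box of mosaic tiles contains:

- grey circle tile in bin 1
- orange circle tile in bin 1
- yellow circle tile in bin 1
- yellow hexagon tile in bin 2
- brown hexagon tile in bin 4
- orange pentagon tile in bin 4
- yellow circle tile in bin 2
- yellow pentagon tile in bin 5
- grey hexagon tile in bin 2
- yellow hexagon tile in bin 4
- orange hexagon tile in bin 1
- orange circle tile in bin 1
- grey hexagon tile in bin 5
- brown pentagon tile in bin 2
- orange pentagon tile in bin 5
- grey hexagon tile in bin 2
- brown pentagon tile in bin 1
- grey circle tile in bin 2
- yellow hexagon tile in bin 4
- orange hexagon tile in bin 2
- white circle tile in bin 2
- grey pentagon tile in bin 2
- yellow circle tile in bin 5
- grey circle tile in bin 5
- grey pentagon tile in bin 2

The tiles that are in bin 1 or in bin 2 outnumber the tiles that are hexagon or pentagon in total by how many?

tiles in bin 1 or in bin 2: 16.
tiles that are hexagon or pentagon: 16.
16 − 16 = 0.

0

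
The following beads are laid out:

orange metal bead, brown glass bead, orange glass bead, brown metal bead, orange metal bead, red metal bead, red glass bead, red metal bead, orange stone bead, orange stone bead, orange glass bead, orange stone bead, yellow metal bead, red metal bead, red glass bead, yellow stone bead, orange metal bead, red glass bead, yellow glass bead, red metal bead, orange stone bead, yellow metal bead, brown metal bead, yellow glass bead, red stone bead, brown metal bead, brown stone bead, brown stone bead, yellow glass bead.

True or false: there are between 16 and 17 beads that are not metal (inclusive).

True

|beads that are not metal| = 17.
The claim requires 16 ≤ 17 ≤ 17, which holds.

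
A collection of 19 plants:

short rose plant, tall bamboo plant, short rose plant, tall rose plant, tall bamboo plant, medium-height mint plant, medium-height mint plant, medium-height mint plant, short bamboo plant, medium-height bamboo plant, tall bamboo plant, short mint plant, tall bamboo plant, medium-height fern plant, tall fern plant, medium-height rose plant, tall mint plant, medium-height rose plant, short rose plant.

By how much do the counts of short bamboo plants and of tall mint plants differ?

short bamboo plants: 1. tall mint plants: 1.
|1 − 1| = 1 − 1 = 0.

0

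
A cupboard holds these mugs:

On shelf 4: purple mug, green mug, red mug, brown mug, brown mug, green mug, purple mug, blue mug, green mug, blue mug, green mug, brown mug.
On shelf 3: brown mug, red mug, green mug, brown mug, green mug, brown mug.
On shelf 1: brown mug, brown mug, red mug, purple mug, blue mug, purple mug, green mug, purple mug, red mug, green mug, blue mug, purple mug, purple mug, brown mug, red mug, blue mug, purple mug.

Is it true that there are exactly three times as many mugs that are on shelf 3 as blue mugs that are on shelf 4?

There are 6 mugs on shelf 3.
There are 2 blue mugs on shelf 4.
The claim requires 6 = 3 × 2 = 6, which holds.

True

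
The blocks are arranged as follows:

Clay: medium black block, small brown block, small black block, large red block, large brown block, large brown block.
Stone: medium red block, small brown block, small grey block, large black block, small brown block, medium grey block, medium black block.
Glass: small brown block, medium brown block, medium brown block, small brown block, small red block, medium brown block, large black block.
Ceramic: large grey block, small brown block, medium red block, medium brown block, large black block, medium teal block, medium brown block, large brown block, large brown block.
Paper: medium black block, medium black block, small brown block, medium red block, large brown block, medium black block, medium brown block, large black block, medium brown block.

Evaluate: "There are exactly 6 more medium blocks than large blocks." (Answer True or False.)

True

There are 17 medium blocks.
There are 11 large blocks.
The claim requires 17 − 11 (= 6) to equal 6, which holds.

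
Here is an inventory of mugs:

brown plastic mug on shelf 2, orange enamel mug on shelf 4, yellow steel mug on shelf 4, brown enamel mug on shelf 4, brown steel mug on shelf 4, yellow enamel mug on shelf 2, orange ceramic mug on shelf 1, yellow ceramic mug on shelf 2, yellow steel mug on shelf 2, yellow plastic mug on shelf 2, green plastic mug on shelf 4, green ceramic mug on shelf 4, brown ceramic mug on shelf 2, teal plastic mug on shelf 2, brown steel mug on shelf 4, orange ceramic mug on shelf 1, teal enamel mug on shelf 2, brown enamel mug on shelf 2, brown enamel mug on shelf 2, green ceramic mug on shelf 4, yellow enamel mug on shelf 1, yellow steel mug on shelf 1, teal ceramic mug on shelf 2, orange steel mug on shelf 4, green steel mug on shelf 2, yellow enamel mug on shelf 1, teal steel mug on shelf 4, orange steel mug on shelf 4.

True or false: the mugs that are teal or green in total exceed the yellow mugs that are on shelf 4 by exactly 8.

False

|mugs that are teal or green| = 8.
|yellow mugs on shelf 4| = 1.
The claim requires 8 − 1 (= 7) to equal 8, which does not hold.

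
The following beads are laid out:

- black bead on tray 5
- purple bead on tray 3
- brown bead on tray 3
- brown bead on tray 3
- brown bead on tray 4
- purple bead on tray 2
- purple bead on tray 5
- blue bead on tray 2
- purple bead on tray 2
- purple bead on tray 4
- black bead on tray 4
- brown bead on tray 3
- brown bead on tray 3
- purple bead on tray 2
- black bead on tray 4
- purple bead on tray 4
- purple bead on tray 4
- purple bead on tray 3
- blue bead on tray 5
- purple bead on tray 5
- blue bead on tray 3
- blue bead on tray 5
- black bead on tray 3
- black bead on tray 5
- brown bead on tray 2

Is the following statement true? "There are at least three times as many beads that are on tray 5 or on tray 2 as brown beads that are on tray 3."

|beads on tray 5 or on tray 2| = 11.
|brown beads on tray 3| = 4.
The claim requires 11 ≥ 3 × 4 = 12, which does not hold.

False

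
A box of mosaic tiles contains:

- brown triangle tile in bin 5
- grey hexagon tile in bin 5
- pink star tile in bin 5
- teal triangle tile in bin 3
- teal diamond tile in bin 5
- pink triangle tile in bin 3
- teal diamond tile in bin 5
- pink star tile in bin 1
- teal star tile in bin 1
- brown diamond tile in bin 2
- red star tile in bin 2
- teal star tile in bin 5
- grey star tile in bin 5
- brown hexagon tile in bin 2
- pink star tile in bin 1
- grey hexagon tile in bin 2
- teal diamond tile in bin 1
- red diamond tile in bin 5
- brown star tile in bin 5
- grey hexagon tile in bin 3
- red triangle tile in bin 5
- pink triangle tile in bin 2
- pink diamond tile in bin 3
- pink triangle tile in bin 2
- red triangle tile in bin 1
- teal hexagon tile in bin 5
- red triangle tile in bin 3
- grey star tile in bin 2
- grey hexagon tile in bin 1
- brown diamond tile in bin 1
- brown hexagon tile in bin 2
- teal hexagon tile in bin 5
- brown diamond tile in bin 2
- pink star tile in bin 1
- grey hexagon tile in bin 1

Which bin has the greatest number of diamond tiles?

bin 5

Counts by bin (restricted to diamond tiles): bin 5→3, bin 1→2, bin 2→2, bin 3→1.
The maximum is 3, held uniquely by bin 5.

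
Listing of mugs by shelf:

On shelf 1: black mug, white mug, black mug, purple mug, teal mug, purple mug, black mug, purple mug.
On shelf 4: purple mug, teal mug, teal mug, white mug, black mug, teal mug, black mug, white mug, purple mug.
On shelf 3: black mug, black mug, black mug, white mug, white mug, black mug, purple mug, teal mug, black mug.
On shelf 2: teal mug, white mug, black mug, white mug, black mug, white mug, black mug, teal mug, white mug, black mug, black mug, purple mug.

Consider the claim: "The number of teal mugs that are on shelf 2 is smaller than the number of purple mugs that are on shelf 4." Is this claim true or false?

|teal mugs on shelf 2| = 2.
|purple mugs on shelf 4| = 2.
The claim requires 2 < 2, which does not hold.

False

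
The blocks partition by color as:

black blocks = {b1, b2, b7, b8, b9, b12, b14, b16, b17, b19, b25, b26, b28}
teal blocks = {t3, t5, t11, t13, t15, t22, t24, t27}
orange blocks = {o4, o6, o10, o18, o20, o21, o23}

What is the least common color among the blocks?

orange

Counts by color: black 13, teal 8, orange 7.
The minimum is 7, held uniquely by orange.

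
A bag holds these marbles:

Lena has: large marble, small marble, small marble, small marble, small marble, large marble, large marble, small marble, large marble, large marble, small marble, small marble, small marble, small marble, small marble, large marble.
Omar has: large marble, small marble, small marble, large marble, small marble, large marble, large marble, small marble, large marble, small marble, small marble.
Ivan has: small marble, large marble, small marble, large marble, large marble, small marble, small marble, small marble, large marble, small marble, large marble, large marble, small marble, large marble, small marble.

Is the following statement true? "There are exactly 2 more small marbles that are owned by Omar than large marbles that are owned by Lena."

|small marbles owned by Omar| = 6.
|large marbles owned by Lena| = 6.
The claim requires 6 − 6 (= 0) to equal 2, which does not hold.

False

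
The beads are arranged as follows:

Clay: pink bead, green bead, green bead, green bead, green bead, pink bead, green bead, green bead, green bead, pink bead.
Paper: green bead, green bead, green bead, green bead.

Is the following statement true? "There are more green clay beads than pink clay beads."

True

green clay beads: 7.
pink clay beads: 3.
The claim requires 7 > 3, which holds.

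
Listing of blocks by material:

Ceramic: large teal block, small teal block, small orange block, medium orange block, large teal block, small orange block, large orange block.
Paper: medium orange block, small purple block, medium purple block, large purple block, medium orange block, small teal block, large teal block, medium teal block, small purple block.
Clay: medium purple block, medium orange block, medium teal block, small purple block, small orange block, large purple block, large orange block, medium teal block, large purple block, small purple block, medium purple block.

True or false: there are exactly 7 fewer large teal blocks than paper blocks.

False

|large teal blocks| = 3.
|paper blocks| = 9.
The claim requires 9 − 3 (= 6) to equal 7, which does not hold.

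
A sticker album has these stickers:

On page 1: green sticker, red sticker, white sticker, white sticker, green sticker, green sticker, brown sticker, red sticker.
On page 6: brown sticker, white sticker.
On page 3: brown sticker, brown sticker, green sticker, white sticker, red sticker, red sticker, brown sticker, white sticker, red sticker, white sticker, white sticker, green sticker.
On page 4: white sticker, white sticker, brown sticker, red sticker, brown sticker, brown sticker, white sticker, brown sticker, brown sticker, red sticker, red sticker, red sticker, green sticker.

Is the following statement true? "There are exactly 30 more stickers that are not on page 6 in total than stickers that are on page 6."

False

There are 33 stickers that are not on page 6.
There are 2 stickers on page 6.
The claim requires 33 − 2 (= 31) to equal 30, which does not hold.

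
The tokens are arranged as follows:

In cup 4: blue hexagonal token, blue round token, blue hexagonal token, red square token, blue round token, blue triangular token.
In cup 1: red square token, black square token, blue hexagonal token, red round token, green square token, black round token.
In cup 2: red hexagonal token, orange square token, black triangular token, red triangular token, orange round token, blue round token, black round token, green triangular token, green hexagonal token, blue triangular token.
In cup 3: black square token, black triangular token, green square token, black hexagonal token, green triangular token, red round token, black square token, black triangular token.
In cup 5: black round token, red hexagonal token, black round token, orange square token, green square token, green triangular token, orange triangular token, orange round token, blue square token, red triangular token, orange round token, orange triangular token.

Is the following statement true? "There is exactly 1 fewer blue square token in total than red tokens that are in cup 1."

True

There is 1 blue square token.
There are 2 red tokens in cup 1.
The claim requires 2 − 1 (= 1) to equal 1, which holds.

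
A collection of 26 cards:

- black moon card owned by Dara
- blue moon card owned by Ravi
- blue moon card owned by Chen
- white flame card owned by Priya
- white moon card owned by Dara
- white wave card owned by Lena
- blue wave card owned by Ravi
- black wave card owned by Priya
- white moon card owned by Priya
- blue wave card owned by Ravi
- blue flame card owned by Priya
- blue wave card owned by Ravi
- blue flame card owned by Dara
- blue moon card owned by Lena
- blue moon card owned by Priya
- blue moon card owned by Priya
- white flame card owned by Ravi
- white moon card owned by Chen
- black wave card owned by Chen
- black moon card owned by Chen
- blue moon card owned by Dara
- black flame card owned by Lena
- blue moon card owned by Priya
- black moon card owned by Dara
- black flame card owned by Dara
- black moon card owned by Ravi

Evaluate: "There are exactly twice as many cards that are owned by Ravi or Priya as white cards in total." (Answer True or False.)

False

cards owned by Ravi or Priya: 13.
white cards: 6.
The claim requires 13 = 2 × 6 = 12, which does not hold.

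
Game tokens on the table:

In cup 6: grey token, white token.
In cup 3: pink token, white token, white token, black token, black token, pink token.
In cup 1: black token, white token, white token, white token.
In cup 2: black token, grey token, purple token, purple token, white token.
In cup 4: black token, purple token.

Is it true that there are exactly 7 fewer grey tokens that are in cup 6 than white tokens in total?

False

|grey tokens in cup 6| = 1.
|white tokens| = 7.
The claim requires 7 − 1 (= 6) to equal 7, which does not hold.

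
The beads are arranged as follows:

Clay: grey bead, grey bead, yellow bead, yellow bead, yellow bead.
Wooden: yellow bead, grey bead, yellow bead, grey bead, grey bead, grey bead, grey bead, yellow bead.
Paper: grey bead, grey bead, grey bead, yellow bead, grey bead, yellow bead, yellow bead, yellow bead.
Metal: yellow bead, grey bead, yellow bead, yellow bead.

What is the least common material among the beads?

Counts by material: paper 8, wooden 8, clay 5, metal 4.
The minimum is 4, held uniquely by metal.

metal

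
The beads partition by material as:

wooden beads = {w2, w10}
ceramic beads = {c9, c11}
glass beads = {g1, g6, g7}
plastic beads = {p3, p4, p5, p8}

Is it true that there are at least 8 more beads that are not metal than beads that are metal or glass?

There are 11 beads that are not metal.
There are 3 beads that are metal or glass.
The claim requires 11 − 3 = 8 ≥ 8, which holds.

True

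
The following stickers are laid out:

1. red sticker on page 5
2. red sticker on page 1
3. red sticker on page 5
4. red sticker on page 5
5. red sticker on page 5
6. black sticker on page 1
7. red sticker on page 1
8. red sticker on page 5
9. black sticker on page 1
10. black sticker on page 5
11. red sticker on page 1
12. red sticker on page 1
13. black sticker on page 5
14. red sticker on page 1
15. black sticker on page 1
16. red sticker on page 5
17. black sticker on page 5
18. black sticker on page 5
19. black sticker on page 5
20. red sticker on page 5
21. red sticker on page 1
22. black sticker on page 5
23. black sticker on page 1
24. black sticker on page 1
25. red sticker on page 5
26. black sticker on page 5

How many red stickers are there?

14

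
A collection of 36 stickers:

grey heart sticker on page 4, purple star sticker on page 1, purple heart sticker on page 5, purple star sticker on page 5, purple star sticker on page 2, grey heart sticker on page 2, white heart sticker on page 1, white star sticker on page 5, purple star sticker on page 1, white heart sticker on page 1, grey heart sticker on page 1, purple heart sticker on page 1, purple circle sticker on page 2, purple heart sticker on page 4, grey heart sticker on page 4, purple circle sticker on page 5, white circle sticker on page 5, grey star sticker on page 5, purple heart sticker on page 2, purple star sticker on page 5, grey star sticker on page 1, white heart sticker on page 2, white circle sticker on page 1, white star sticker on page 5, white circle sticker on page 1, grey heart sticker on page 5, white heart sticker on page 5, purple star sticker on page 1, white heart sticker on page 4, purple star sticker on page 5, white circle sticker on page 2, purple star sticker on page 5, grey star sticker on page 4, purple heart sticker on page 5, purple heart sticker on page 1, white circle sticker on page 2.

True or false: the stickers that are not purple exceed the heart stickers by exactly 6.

stickers that are not purple: 20.
heart stickers: 16.
The claim requires 20 − 16 (= 4) to equal 6, which does not hold.

False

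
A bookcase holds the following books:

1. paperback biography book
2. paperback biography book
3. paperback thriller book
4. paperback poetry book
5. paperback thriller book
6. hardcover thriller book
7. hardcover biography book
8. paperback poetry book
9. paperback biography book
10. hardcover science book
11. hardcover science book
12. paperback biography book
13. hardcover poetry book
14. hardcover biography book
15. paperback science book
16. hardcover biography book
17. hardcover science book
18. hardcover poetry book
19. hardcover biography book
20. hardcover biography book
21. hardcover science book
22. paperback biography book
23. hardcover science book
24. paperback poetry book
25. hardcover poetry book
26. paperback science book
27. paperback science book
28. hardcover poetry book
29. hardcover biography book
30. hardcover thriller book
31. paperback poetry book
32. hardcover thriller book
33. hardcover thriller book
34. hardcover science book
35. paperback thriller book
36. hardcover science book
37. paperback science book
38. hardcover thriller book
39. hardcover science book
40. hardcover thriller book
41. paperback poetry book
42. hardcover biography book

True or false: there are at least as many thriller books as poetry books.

True

There are 9 thriller books.
There are 9 poetry books.
The claim requires 9 ≥ 9, which holds.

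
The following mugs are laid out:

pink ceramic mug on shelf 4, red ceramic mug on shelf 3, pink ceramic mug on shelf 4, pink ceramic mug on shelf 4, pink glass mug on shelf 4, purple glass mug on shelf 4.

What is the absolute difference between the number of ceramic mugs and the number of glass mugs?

ceramic mugs: 4. glass mugs: 2.
|4 − 2| = 4 − 2 = 2.

2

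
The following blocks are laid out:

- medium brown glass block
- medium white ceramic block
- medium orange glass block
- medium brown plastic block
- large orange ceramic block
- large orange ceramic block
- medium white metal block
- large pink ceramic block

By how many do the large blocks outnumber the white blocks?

1

large blocks: 3.
white blocks: 2.
3 − 2 = 1.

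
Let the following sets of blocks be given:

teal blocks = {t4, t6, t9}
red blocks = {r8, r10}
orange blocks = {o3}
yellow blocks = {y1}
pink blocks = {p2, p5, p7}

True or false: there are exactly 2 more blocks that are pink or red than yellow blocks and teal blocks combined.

|blocks that are pink or red| = 5.
yellow blocks: 1; teal blocks: 3; combined: 1 + 3 = 4.
The claim requires 5 − 4 (= 1) to equal 2, which does not hold.

False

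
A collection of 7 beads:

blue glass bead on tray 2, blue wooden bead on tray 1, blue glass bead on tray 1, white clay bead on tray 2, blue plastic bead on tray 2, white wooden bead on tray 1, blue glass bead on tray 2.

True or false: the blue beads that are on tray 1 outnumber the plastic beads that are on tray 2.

|blue beads on tray 1| = 2.
|plastic beads on tray 2| = 1.
The claim requires 2 > 1, which holds.

True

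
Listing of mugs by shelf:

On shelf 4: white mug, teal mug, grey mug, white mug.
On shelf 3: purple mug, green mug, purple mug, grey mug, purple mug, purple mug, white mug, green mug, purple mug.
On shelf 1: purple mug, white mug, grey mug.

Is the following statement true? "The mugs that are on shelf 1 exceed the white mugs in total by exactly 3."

False

mugs on shelf 1: 3.
white mugs: 4.
The claim requires 3 − 4 (= -1) to equal 3, which does not hold.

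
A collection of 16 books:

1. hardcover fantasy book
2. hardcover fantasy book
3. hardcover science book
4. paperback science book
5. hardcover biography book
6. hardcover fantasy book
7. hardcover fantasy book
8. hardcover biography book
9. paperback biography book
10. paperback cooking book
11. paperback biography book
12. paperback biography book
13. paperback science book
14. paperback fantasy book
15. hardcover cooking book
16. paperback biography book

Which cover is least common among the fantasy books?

Counts by cover (restricted to fantasy books): hardcover 4, paperback 1.
The minimum is 1, held uniquely by paperback.

paperback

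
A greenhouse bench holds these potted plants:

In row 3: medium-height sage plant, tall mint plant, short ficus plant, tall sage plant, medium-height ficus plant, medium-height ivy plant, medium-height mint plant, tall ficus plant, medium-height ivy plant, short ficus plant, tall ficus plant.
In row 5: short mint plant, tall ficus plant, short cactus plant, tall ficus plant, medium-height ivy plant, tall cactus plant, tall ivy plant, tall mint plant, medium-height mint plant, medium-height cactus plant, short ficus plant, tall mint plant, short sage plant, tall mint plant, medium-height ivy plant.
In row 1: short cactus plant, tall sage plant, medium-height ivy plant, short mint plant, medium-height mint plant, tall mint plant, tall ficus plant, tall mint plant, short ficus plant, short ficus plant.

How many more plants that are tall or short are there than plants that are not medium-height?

plants that are tall or short: 25.
plants that are not medium-height: 25.
25 − 25 = 0.

0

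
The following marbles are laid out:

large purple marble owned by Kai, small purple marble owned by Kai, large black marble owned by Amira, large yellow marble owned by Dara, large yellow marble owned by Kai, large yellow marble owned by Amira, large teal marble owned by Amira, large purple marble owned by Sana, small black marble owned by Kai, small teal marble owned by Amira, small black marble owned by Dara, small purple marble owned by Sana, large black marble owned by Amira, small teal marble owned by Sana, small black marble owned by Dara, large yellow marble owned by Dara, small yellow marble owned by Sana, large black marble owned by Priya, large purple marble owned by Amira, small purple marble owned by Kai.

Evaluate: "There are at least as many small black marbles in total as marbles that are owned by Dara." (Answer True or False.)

small black marbles: 3.
marbles owned by Dara: 4.
The claim requires 3 ≥ 4, which does not hold.

False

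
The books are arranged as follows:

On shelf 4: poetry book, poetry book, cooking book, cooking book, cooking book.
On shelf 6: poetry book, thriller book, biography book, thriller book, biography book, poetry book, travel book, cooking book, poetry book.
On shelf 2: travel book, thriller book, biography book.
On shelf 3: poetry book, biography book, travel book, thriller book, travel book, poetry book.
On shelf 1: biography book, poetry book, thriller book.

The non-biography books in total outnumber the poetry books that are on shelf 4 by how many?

19

non-biography books: 21.
poetry books on shelf 4: 2.
21 − 2 = 19.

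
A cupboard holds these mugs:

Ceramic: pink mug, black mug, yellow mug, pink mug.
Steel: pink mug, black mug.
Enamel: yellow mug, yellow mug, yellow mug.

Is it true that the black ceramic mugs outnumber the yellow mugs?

False

|black ceramic mugs| = 1.
|yellow mugs| = 4.
The claim requires 1 > 4, which does not hold.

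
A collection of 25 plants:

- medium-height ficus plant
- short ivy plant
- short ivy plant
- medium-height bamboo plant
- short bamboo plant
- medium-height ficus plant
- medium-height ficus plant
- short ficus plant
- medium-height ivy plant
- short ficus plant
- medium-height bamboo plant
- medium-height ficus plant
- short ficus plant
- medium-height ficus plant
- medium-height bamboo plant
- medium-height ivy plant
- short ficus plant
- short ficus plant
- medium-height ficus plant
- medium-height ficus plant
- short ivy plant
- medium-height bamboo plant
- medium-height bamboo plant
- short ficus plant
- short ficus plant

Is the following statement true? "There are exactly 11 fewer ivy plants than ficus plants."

False

There are 5 ivy plants.
There are 14 ficus plants.
The claim requires 14 − 5 (= 9) to equal 11, which does not hold.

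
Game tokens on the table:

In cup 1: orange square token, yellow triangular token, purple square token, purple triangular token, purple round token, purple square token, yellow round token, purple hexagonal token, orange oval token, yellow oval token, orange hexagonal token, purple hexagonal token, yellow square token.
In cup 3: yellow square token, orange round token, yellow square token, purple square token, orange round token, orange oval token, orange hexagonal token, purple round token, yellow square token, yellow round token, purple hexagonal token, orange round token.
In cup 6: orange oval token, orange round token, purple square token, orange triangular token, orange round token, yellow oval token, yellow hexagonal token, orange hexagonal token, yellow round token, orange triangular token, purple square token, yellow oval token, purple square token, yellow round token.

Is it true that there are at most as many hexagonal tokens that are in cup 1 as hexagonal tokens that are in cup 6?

hexagonal tokens in cup 1: 3.
hexagonal tokens in cup 6: 2.
The claim requires 3 ≤ 2, which does not hold.

False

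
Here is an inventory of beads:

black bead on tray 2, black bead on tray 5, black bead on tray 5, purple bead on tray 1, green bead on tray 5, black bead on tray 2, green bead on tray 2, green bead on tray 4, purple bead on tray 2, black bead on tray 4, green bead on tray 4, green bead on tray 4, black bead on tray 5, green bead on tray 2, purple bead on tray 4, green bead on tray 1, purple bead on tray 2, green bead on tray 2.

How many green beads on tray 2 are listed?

3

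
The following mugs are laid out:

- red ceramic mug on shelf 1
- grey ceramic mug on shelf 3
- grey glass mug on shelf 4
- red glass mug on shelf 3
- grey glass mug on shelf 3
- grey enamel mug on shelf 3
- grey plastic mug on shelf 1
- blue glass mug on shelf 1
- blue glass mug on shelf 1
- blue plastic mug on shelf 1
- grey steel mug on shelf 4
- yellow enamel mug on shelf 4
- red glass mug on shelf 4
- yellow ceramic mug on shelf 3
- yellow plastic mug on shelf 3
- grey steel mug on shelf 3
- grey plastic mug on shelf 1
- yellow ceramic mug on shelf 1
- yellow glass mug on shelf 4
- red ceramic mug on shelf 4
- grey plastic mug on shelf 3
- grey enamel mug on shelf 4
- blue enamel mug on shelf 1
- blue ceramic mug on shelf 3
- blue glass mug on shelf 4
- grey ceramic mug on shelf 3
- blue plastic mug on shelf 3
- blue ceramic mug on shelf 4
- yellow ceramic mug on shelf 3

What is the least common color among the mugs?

red

Counts by color: grey 11, blue 8, yellow 6, red 4.
The minimum is 4, held uniquely by red.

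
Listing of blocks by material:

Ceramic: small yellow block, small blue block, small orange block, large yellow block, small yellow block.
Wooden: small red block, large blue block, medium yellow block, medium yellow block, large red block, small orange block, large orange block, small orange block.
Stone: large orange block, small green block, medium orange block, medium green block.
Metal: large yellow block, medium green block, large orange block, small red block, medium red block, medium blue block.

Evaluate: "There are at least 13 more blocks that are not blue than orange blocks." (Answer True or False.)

True

blocks that are not blue: 20.
orange blocks: 7.
The claim requires 20 − 7 = 13 ≥ 13, which holds.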